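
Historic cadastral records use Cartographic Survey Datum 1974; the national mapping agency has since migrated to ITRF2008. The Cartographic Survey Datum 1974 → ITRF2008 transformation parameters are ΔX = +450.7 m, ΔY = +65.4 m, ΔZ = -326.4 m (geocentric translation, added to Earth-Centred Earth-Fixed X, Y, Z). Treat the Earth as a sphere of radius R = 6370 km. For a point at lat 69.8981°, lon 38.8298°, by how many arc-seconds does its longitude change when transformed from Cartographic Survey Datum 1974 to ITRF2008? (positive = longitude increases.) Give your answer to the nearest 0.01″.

sin φ = 0.939083, cos φ = 0.343691, sin λ = 0.627009, cos λ = 0.779012.
East component: ΔE = −sin λ·ΔX + cos λ·ΔY = −(0.627009)(450.7) + (0.779012)(65.4) = -231.65 m.
1° of latitude spans πR/180 = 111177 m; at latitude φ, 1° of longitude spans that × cos φ = 38210.7 m, so Δλ = -231.65 / 38210.7 × 3600 = -21.824″.

Δλ = -21.82″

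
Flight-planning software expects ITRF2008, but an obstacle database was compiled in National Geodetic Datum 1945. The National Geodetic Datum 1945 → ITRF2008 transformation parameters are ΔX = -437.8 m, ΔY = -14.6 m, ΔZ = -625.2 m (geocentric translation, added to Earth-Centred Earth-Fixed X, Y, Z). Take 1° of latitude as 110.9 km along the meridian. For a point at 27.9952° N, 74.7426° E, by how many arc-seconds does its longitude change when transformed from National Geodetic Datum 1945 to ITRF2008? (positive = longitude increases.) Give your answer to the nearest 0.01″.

Δλ = 15.39″

sin φ = 0.469398, cos φ = 0.882987, sin λ = 0.964753, cos λ = 0.263156.
East component: ΔE = −sin λ·ΔX + cos λ·ΔY = −(0.964753)(-437.8) + (0.263156)(-14.6) = 418.53 m.
1° of latitude spans 110900 m; at latitude φ, 1° of longitude spans that × cos φ = 97923.2 m, so Δλ = 418.53 / 97923.2 × 3600 = 15.387″.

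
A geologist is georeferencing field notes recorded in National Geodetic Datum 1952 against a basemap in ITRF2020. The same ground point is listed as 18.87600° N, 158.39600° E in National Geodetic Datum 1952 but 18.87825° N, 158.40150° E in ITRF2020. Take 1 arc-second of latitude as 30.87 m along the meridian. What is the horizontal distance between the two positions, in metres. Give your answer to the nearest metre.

630 m

Δφ = 18.87825° − 18.87600° = +0.00225°; Δλ = 158.40150° − 158.39600° = +0.00550°.
1° of latitude = 3600 × 30.87 = 111132 m.
ΔN = Δφ × 111132 = 250.0 m; ΔE = Δλ × 111132 × cos(18.87600°) = +0.00550 × 111132 × 0.946221 = 578.4 m.
Distance = √(ΔE² + ΔN²) = √(578.4² + 250.0²) = 630.1 m.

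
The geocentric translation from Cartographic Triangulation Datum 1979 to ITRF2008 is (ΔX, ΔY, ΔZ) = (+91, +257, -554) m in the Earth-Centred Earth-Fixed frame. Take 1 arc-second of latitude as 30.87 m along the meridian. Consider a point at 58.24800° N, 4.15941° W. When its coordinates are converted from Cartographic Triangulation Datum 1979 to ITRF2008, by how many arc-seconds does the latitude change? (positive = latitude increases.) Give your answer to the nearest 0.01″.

Δφ = -11.43″

sin φ = 0.850334, cos φ = 0.526244, sin λ = -0.072532, cos λ = 0.997366.
North component: ΔN = −sin φ cos λ·ΔX − sin φ sin λ·ΔY + cos φ·ΔZ = −(0.850334)(0.997366)(91) − (0.850334)(-0.072532)(257) + (0.526244)(-554) = -352.86 m.
1° of latitude spans 3600 × 30.87 = 111132 m, so Δφ = -352.86 / 111132 × 3600 = -11.431″.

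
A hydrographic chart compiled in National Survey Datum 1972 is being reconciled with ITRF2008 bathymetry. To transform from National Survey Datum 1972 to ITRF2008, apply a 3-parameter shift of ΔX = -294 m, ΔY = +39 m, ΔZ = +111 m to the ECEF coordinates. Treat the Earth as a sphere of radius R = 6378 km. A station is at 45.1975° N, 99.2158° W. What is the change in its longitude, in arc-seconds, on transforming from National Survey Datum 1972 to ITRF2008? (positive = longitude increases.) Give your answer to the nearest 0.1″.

Δλ = -13.6″

sin φ = 0.709540, cos φ = 0.704665, sin λ = -0.987092, cos λ = -0.160153.
East component: ΔE = −sin λ·ΔX + cos λ·ΔY = −(-0.987092)(-294) + (-0.160153)(39) = -296.45 m.
1° of latitude spans πR/180 = 111317 m; at latitude φ, 1° of longitude spans that × cos φ = 78441.3 m, so Δλ = -296.45 / 78441.3 × 3600 = -13.605″.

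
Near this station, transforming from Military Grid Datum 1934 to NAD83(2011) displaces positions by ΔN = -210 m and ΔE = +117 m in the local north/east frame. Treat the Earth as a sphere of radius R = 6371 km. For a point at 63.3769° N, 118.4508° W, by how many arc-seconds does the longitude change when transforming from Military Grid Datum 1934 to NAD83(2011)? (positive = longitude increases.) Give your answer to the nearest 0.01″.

Δλ = 8.45″

At latitude 63.3769°, cos φ = 0.448120.
One radian of longitude at latitude φ spans R cos φ, so Δλ = ΔE / (R cos φ) = 117.0 / (6371000 × 0.448120) = 4.0981e-05 rad = 8.453″.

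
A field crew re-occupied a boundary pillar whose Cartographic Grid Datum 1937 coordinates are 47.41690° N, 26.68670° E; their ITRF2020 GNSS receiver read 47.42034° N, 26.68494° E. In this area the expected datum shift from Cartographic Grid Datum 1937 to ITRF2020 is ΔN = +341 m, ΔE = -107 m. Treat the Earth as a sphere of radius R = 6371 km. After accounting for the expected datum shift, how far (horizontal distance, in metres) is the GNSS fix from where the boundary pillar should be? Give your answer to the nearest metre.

Observed coordinate differences: Δφ = +0.00344°, Δλ = -0.00176°.
Converting to metres (1° lat = 111195 m, cos φ = 0.676659): observed ΔN = 382.5 m, observed ΔE = -132.4 m.
Subtracting the expected shift leaves a residual of 382.5 − (341) = 41.5 m north and -132.4 − (-107) = -25.4 m east.
Residual distance = √(41.5² + (-25.4)²) = 48.7 m.

49 m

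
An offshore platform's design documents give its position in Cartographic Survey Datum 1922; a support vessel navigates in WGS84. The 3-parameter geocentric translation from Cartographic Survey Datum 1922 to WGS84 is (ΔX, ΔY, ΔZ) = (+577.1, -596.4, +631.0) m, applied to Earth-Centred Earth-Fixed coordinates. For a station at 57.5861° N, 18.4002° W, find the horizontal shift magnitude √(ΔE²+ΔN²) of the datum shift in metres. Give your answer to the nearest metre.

At φ = 57.5861°, λ = -18.4002°: sin φ = 0.844198, cos φ = 0.536032, sin λ = -0.315652, cos λ = 0.948875.
ΔE = −sin λ·ΔX + cos λ·ΔY = −(-0.315652)·(577.1) + (0.948875)·(-596.4) = -383.75 m.
ΔN = −sin φ cos λ·ΔX − sin φ sin λ·ΔY + cos φ·ΔZ = −(0.844198)(0.948875)(577.1) − (0.844198)(-0.315652)(-596.4) + (0.536032)(631.0) = -282.97 m.
Horizontal magnitude = √(ΔE² + ΔN²) = √((-383.75)² + (-282.97)²) = 476.79 m.

477 m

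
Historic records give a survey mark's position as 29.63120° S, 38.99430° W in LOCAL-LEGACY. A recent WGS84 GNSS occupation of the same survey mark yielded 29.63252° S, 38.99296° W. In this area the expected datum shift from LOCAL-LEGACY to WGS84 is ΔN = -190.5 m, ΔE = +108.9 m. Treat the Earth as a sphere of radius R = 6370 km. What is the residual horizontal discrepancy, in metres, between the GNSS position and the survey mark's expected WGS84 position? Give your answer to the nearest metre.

Observed coordinate differences: Δφ = -0.00132°, Δλ = +0.00134°.
Converting to metres (1° lat = 111177 m, cos φ = 0.869226): observed ΔN = -146.8 m, observed ΔE = 129.5 m.
Subtracting the expected shift leaves a residual of -146.8 − (-190.5) = 43.7 m north and 129.5 − (108.9) = 20.6 m east.
Residual distance = √(43.7² + 20.6²) = 48.4 m.

48 m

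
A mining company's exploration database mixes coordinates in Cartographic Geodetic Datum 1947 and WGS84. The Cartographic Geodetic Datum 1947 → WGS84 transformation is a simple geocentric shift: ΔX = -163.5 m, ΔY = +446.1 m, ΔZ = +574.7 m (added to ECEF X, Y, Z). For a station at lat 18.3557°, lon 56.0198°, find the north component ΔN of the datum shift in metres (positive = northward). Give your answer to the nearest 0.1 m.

ΔN = 457.7 m

At φ = 18.3557°, λ = 56.0198°: sin φ = 0.314915, cos φ = 0.949120, sin λ = 0.829231, cos λ = 0.558906.
ΔN = −sin φ cos λ·ΔX − sin φ sin λ·ΔY + cos φ·ΔZ = −(0.314915)(0.558906)(-163.5) − (0.314915)(0.829231)(446.1) + (0.949120)(574.7) = 457.74 m.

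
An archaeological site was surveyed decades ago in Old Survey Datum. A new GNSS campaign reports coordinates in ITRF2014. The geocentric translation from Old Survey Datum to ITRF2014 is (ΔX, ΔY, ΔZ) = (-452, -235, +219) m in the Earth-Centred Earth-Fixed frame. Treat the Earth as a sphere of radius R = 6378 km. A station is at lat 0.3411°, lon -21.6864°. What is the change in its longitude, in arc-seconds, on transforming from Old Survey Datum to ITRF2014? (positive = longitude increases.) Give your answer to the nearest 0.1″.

Δλ = -12.5″

sin φ = 0.005953, cos φ = 0.999982, sin λ = -0.369526, cos λ = 0.929220.
East component: ΔE = −sin λ·ΔX + cos λ·ΔY = −(-0.369526)(-452) + (0.929220)(-235) = -385.39 m.
1° of latitude spans πR/180 = 111317 m; at latitude φ, 1° of longitude spans that × cos φ = 111315.1 m, so Δλ = -385.39 / 111315.1 × 3600 = -12.464″.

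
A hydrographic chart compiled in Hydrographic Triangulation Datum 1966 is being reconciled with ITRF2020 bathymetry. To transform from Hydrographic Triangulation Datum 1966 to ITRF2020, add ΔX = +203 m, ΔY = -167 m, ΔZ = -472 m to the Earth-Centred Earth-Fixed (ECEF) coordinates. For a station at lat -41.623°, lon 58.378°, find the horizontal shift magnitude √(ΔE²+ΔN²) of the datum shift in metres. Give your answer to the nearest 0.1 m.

At φ = -41.623°, λ = 58.378°: sin φ = -0.664226, cos φ = 0.747532, sin λ = 0.851526, cos λ = 0.524313.
ΔE = −sin λ·ΔX + cos λ·ΔY = −(0.851526)·(203) + (0.524313)·(-167) = -260.42 m.
ΔN = −sin φ cos λ·ΔX − sin φ sin λ·ΔY + cos φ·ΔZ = −(-0.664226)(0.524313)(203) − (-0.664226)(0.851526)(-167) + (0.747532)(-472) = -376.59 m.
Horizontal magnitude = √(ΔE² + ΔN²) = √((-260.42)² + (-376.59)²) = 457.87 m.

457.9 m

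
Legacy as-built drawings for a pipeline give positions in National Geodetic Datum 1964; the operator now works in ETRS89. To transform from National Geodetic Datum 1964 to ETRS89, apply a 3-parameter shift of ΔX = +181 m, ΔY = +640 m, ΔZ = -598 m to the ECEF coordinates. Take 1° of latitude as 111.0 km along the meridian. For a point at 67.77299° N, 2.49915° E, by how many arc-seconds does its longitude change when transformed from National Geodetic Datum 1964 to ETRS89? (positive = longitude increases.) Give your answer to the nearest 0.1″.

sin φ = 0.925692, cos φ = 0.378277, sin λ = 0.043605, cos λ = 0.999049.
East component: ΔE = −sin λ·ΔX + cos λ·ΔY = −(0.043605)(181) + (0.999049)(640) = 631.50 m.
1° of latitude spans 111000 m; at latitude φ, 1° of longitude spans that × cos φ = 41988.8 m, so Δλ = 631.50 / 41988.8 × 3600 = 54.143″.

Δλ = 54.1″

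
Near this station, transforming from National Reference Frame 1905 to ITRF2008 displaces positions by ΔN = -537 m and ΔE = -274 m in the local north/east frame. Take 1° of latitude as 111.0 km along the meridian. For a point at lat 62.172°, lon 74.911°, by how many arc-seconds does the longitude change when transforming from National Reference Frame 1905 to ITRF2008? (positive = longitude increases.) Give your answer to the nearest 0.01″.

At latitude 62.172°, cos φ = 0.466819.
1° of longitude at this latitude = 111.0 × cos φ = 51.82 km, so Δλ = -274.0 / 51816.9 = -0.0052879° = -19.036″.

Δλ = -19.04″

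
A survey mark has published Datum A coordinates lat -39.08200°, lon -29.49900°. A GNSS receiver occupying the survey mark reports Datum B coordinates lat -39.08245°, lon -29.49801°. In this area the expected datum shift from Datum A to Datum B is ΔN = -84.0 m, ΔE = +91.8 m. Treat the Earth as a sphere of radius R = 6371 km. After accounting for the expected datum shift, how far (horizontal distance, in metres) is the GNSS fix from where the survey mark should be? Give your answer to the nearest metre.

35 m

Observed coordinate differences: Δφ = -0.00045°, Δλ = +0.00099°.
Converting to metres (1° lat = 111195 m, cos φ = 0.776245): observed ΔN = -50.0 m, observed ΔE = 85.5 m.
Subtracting the expected shift leaves a residual of -50.0 − (-84.0) = 34.0 m north and 85.5 − (91.8) = -6.3 m east.
Residual distance = √(34.0² + (-6.3)²) = 34.6 m.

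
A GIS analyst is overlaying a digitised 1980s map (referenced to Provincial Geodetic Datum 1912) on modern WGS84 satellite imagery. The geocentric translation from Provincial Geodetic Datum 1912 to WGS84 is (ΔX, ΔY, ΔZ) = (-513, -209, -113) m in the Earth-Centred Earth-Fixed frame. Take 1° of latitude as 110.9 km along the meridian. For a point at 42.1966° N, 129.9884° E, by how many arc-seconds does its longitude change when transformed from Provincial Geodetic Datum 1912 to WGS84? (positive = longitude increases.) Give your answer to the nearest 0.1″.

Δλ = 23.1″

sin φ = 0.671677, cos φ = 0.740844, sin λ = 0.766175, cos λ = -0.642633.
East component: ΔE = −sin λ·ΔX + cos λ·ΔY = −(0.766175)(-513) + (-0.642633)(-209) = 527.36 m.
1° of latitude spans 110900 m; at latitude φ, 1° of longitude spans that × cos φ = 82159.7 m, so Δλ = 527.36 / 82159.7 × 3600 = 23.107″.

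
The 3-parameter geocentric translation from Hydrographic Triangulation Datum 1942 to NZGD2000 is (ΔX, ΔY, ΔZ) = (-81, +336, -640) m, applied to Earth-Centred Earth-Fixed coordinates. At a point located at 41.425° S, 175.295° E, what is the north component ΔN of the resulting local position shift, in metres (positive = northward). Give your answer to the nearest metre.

The local north axis is (−sin φ cos λ, −sin φ sin λ, cos φ), giving ΔN = 53.412 + 18.235 − 479.886 = -408.24 m.

ΔN = -408 m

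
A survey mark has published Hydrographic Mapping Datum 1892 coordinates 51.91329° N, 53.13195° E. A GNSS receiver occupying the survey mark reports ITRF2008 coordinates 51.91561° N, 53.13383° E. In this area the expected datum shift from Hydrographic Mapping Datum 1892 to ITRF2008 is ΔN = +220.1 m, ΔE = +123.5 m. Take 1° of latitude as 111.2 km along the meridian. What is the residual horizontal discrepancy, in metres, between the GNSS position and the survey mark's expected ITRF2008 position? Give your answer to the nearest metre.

38 m

Observed coordinate differences: Δφ = +0.00232°, Δλ = +0.00188°.
Converting to metres (1° lat = 111200 m, cos φ = 0.616853): observed ΔN = 258.0 m, observed ΔE = 129.0 m.
Subtracting the expected shift leaves a residual of 258.0 − (220.1) = 37.9 m north and 129.0 − (123.5) = 5.5 m east.
Residual distance = √(37.9² + 5.5²) = 38.3 m.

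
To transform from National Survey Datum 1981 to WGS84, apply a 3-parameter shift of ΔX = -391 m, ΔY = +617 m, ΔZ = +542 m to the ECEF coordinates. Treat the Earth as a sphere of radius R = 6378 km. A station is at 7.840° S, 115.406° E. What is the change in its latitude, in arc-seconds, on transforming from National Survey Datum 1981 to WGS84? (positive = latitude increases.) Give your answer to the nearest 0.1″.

Δφ = 20.6″

sin φ = -0.136407, cos φ = 0.990653, sin λ = 0.903290, cos λ = -0.429030.
North component: ΔN = −sin φ cos λ·ΔX − sin φ sin λ·ΔY + cos φ·ΔZ = −(-0.136407)(-0.429030)(-391) − (-0.136407)(0.903290)(617) + (0.990653)(542) = 635.84 m.
1° of latitude spans πR/180 = 111317 m, so Δφ = 635.84 / 111317 × 3600 = 20.563″.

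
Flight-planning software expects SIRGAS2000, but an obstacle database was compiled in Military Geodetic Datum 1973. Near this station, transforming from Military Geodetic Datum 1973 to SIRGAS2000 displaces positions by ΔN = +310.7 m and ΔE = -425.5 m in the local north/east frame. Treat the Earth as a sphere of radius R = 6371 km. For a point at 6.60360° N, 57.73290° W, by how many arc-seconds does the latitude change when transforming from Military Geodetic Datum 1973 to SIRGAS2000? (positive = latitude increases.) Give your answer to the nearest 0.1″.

Δφ = 10.1″

On a sphere of radius R, 1 rad of latitude = R, so Δφ = ΔN / R = 310.7 / 6371000 = 4.8768e-05 rad = 10.059″.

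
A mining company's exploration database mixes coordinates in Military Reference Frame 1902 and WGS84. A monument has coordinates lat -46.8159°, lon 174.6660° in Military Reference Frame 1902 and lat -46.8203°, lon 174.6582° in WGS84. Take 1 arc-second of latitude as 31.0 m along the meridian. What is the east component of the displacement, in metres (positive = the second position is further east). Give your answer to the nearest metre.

Δφ = -46.8203° − -46.8159° = -0.0044°; Δλ = 174.6582° − 174.6660° = -0.0078°.
1° of latitude = 3600 × 31.00 = 111600 m.
ΔN = Δφ × 111600 = -491.0 m; ΔE = Δλ × 111600 × cos(-46.8159°) = -0.0078 × 111600 × 0.684345 = -595.7 m.

ΔE = -596 m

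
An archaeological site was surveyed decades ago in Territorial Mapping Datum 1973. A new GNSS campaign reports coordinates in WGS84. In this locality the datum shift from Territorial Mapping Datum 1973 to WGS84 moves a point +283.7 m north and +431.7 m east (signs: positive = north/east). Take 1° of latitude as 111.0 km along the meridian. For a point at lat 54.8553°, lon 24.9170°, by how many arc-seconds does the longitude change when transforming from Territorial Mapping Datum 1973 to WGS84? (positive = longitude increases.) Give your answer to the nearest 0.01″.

Δλ = 24.32″

At latitude 54.8553°, cos φ = 0.575643.
1° of longitude at this latitude = 111.0 × cos φ = 63.90 km, so Δλ = 431.7 / 63896.4 = 0.0067562° = 24.322″.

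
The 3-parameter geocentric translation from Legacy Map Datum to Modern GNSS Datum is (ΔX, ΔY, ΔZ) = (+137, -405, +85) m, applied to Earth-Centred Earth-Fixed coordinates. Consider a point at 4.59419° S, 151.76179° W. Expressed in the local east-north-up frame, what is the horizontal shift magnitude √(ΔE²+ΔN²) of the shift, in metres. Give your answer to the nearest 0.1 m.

431.2 m

The local east axis at (φ, λ) is (−sin λ, cos λ, 0), so ΔE = −sin(-151.76179°)·137 + cos(-151.76179°)·(-405) = 421.62 m.
The local north axis is (−sin φ cos λ, −sin φ sin λ, cos φ), giving ΔN = -9.667 + 15.348 + 84.727 = 90.41 m.
Horizontal magnitude = √(ΔE² + ΔN²) = √(421.62² + 90.41²) = 431.20 m.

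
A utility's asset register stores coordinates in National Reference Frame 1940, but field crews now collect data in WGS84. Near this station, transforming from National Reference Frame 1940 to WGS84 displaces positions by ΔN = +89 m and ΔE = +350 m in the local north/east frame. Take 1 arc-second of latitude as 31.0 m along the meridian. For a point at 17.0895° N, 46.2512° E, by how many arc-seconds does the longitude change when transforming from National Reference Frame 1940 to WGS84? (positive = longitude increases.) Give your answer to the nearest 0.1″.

Δλ = 11.8″

At latitude 17.0895°, cos φ = 0.955847.
1″ of longitude at this latitude = 31.00 × cos φ = 29.6313 m, so Δλ = 350.0 / 29.6313 = 11.812″.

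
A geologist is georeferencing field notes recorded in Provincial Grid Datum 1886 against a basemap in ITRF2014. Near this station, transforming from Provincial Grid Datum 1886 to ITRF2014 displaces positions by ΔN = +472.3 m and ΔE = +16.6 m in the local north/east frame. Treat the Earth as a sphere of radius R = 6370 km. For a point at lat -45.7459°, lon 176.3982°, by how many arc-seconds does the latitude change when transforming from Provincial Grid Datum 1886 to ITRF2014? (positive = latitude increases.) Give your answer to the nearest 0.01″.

Δφ = 15.29″

On a sphere of radius R, 1 rad of latitude = R, so Δφ = ΔN / R = 472.3 / 6370000 = 7.4144e-05 rad = 15.293″.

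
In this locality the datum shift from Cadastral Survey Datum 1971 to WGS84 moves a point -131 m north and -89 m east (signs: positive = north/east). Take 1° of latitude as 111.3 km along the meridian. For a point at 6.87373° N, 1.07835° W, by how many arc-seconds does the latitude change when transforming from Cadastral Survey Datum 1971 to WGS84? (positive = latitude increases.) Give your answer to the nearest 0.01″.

Δφ = -4.24″

1° of latitude = 111.3 km, so Δφ = -131.0 / 111300 = -0.0011770° = -4.237″.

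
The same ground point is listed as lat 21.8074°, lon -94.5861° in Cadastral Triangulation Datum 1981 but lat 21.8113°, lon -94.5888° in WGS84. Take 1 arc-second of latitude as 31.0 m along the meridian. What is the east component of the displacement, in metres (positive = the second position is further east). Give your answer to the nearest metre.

Δφ = 21.8113° − 21.8074° = +0.0039°; Δλ = -94.5888° − -94.5861° = -0.0027°.
1° of latitude = 3600 × 31.00 = 111600 m.
ΔN = Δφ × 111600 = 435.2 m; ΔE = Δλ × 111600 × cos(21.8074°) = -0.0027 × 111600 × 0.928438 = -279.8 m.

ΔE = -280 m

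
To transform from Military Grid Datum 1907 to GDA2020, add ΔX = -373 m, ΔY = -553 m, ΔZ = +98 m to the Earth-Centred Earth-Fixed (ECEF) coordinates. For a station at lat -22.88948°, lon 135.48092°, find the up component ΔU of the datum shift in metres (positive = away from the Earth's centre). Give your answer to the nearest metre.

ΔU = -150 m

The local up (radial) axis is (cos φ cos λ, cos φ sin λ, sin φ), giving ΔU = 245.013 − 357.203 − 38.118 = -150.31 m.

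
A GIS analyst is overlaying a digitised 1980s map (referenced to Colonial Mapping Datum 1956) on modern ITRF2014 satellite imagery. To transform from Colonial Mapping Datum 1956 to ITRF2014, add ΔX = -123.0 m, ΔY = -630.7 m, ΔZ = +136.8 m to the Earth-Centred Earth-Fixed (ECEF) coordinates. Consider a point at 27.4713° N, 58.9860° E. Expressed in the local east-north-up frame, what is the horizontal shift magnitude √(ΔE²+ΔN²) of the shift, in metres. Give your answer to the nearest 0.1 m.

At φ = 27.4713°, λ = 58.9860°: sin φ = 0.461304, cos φ = 0.887242, sin λ = 0.857041, cos λ = 0.515248.
ΔE = −sin λ·ΔX + cos λ·ΔY = −(0.857041)·(-123.0) + (0.515248)·(-630.7) = -219.55 m.
ΔN = −sin φ cos λ·ΔX − sin φ sin λ·ΔY + cos φ·ΔZ = −(0.461304)(0.515248)(-123.0) − (0.461304)(0.857041)(-630.7) + (0.887242)(136.8) = 399.96 m.
Horizontal magnitude = √(ΔE² + ΔN²) = √((-219.55)² + 399.96²) = 456.26 m.

456.3 m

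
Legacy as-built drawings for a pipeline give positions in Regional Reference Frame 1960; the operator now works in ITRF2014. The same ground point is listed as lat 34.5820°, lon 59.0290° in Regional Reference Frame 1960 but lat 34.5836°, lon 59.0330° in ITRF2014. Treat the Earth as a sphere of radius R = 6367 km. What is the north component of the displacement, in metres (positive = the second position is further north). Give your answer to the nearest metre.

Δφ = 34.5836° − 34.5820° = +0.0016°; Δλ = 59.0330° − 59.0290° = +0.0040°.
1° along a meridian = πR/180 = 111125 m.
ΔN = Δφ × 111125 = 177.8 m; ΔE = Δλ × 111125 × cos(34.5820°) = +0.0040 × 111125 × 0.823315 = 366.0 m.

ΔN = 178 m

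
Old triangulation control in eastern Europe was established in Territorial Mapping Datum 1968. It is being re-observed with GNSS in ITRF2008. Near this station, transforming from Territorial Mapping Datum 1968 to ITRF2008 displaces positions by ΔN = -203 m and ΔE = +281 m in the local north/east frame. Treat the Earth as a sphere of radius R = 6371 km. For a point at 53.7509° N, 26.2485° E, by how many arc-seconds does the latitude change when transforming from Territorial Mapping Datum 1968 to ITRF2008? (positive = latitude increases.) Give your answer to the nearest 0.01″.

Δφ = -6.57″

On a sphere of radius R, 1 rad of latitude = R, so Δφ = ΔN / R = -203.0 / 6371000 = -3.1863e-05 rad = -6.572″.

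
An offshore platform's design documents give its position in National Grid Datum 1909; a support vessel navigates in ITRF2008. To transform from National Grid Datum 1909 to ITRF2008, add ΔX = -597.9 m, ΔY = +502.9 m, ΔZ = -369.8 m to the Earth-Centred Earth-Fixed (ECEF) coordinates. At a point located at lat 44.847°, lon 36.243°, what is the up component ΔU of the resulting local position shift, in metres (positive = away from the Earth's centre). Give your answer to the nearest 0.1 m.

At φ = 44.847°, λ = 36.243°: sin φ = 0.705216, cos φ = 0.708992, sin λ = 0.591211, cos λ = 0.806517.
ΔU = cos φ cos λ·ΔX + cos φ sin λ·ΔY + sin φ·ΔZ = (0.708992)(0.806517)(-597.9) + (0.708992)(0.591211)(502.9) + (0.705216)(-369.8) = -391.88 m.

ΔU = -391.9 m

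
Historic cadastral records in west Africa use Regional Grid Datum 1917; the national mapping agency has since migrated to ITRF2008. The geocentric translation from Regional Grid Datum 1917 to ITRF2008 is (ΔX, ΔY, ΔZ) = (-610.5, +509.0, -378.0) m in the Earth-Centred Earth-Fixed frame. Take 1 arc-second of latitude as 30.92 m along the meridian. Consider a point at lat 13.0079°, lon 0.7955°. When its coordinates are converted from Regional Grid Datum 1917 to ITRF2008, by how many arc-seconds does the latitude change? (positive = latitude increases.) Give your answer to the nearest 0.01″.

sin φ = 0.225085, cos φ = 0.974339, sin λ = 0.013884, cos λ = 0.999904.
North component: ΔN = −sin φ cos λ·ΔX − sin φ sin λ·ΔY + cos φ·ΔZ = −(0.225085)(0.999904)(-610.5) − (0.225085)(0.013884)(509.0) + (0.974339)(-378.0) = -232.49 m.
1° of latitude spans 3600 × 30.92 = 111312 m, so Δφ = -232.49 / 111312 × 3600 = -7.519″.

Δφ = -7.52″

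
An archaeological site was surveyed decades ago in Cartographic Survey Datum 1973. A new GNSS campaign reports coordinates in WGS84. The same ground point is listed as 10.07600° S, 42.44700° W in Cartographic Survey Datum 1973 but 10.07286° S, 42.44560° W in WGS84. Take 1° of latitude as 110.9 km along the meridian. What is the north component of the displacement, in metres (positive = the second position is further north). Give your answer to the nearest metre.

ΔN = 348 m

Δφ = -10.07286° − -10.07600° = +0.00314°; Δλ = -42.44560° − -42.44700° = +0.00140°.
ΔN = Δφ × 110900 = 348.2 m; ΔE = Δλ × 110900 × cos(-10.07600°) = +0.00140 × 110900 × 0.984577 = 152.9 m.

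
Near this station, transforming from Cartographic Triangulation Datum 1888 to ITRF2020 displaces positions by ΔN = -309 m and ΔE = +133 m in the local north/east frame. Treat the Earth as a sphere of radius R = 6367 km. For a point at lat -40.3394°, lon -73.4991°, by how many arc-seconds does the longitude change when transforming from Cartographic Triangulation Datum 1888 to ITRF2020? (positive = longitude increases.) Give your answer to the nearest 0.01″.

At latitude -40.3394°, cos φ = 0.762223.
One radian of longitude at latitude φ spans R cos φ, so Δλ = ΔE / (R cos φ) = 133.0 / (6367000 × 0.762223) = 2.7405e-05 rad = 5.653″.

Δλ = 5.65″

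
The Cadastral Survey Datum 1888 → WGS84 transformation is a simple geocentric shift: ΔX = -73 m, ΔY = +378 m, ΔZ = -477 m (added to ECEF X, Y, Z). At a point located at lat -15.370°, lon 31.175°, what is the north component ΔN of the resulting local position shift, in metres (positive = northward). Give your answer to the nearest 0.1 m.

At φ = -15.370°, λ = 31.175°: sin φ = -0.265051, cos φ = 0.964234, sin λ = 0.517654, cos λ = 0.855590.
ΔN = −sin φ cos λ·ΔX − sin φ sin λ·ΔY + cos φ·ΔZ = −(-0.265051)(0.855590)(-73) − (-0.265051)(0.517654)(378) + (0.964234)(-477) = -424.63 m.

ΔN = -424.6 m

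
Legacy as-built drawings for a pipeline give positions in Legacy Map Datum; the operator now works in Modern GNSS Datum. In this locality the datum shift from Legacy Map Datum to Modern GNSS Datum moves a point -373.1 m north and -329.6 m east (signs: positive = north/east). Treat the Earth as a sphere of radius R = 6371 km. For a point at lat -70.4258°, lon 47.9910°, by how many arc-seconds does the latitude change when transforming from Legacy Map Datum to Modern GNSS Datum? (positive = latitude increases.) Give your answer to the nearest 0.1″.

Δφ = -12.1″

On a sphere of radius R, 1 rad of latitude = R, so Δφ = ΔN / R = -373.1 / 6371000 = -5.8562e-05 rad = -12.079″.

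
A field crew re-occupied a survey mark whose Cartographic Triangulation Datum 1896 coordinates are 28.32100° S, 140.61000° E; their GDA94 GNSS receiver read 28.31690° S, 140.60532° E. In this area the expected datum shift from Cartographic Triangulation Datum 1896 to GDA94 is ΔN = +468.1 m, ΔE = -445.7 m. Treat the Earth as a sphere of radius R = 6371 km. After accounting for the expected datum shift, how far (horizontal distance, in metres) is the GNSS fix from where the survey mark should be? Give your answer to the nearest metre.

Observed coordinate differences: Δφ = +0.00410°, Δλ = -0.00468°.
Converting to metres (1° lat = 111195 m, cos φ = 0.880304): observed ΔN = 455.9 m, observed ΔE = -458.1 m.
Subtracting the expected shift leaves a residual of 455.9 − (468.1) = -12.2 m north and -458.1 − (-445.7) = -12.4 m east.
Residual distance = √((-12.2)² + (-12.4)²) = 17.4 m.

17 m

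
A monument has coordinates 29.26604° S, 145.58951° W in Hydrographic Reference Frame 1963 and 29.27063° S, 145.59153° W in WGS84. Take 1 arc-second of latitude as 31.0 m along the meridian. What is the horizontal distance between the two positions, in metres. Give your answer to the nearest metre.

Δφ = -29.27063° − -29.26604° = -0.00459°; Δλ = -145.59153° − -145.58951° = -0.00202°.
1° of latitude = 3600 × 31.00 = 111600 m.
ΔN = Δφ × 111600 = -512.2 m; ΔE = Δλ × 111600 × cos(-29.26604°) = -0.00202 × 111600 × 0.872359 = -196.7 m.
Distance = √(ΔE² + ΔN²) = √((-196.7)² + (-512.2)²) = 548.7 m.

549 m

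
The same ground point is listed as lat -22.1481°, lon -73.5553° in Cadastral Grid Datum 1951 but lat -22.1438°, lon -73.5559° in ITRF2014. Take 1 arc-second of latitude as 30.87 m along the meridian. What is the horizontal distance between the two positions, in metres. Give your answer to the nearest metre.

482 m

Δφ = -22.1438° − -22.1481° = +0.0043°; Δλ = -73.5559° − -73.5553° = -0.0006°.
1° of latitude = 3600 × 30.87 = 111132 m.
ΔN = Δφ × 111132 = 477.9 m; ΔE = Δλ × 111132 × cos(-22.1481°) = -0.0006 × 111132 × 0.926212 = -61.8 m.
Distance = √(ΔE² + ΔN²) = √((-61.8)² + 477.9²) = 481.8 m.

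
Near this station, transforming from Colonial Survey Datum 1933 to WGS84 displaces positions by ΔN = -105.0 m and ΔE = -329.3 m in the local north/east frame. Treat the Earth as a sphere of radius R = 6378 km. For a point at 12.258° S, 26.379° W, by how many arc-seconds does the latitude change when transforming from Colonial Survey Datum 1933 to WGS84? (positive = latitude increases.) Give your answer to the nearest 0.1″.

Δφ = -3.4″

On a sphere of radius R, 1 rad of latitude = R, so Δφ = ΔN / R = -105.0 / 6378000 = -1.6463e-05 rad = -3.396″.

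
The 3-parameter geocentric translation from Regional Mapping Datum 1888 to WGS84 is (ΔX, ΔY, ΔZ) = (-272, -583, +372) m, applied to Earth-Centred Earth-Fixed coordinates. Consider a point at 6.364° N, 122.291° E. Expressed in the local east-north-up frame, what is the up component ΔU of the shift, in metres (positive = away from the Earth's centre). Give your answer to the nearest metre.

At φ = 6.364°, λ = 122.291°: sin φ = 0.110845, cos φ = 0.993838, sin λ = 0.845346, cos λ = -0.534220.
ΔU = cos φ cos λ·ΔX + cos φ sin λ·ΔY + sin φ·ΔZ = (0.993838)(-0.534220)(-272) + (0.993838)(0.845346)(-583) + (0.110845)(372) = -304.15 m.

ΔU = -304 m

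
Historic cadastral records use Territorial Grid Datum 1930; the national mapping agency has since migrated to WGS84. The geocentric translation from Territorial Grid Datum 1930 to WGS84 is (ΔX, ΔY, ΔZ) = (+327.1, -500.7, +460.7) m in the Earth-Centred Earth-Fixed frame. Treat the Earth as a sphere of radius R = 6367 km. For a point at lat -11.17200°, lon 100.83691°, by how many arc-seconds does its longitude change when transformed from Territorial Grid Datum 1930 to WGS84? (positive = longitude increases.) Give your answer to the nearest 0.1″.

sin φ = -0.193755, cos φ = 0.981050, sin λ = 0.982166, cos λ = -0.188014.
East component: ΔE = −sin λ·ΔX + cos λ·ΔY = −(0.982166)(327.1) + (-0.188014)(-500.7) = -227.13 m.
1° of latitude spans πR/180 = 111125 m; at latitude φ, 1° of longitude spans that × cos φ = 109019.3 m, so Δλ = -227.13 / 109019.3 × 3600 = -7.500″.

Δλ = -7.5″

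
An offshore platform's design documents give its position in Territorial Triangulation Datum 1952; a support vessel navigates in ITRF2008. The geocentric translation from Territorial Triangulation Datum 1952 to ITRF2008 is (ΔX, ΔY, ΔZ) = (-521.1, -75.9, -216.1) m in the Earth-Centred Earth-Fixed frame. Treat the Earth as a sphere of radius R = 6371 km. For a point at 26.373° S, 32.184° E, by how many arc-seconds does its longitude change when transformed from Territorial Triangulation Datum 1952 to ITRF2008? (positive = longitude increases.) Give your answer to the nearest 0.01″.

Δλ = 7.71″

sin φ = -0.444213, cos φ = 0.895921, sin λ = 0.532640, cos λ = 0.846342.
East component: ΔE = −sin λ·ΔX + cos λ·ΔY = −(0.532640)(-521.1) + (0.846342)(-75.9) = 213.32 m.
1° of latitude spans πR/180 = 111195 m; at latitude φ, 1° of longitude spans that × cos φ = 99621.9 m, so Δλ = 213.32 / 99621.9 × 3600 = 7.709″.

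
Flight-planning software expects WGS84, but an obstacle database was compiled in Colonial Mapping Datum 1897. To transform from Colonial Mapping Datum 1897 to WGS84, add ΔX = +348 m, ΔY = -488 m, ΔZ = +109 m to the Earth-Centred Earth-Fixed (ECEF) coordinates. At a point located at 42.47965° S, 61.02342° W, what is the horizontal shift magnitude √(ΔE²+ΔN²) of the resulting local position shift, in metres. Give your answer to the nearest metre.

487 m

At φ = -42.47965°, λ = -61.02342°: sin φ = -0.675328, cos φ = 0.737517, sin λ = -0.874818, cos λ = 0.484452.
ΔE = −sin λ·ΔX + cos λ·ΔY = −(-0.874818)·(348) + (0.484452)·(-488) = 68.02 m.
ΔN = −sin φ cos λ·ΔX − sin φ sin λ·ΔY + cos φ·ΔZ = −(-0.675328)(0.484452)(348) − (-0.675328)(-0.874818)(-488) + (0.737517)(109) = 482.55 m.
Horizontal magnitude = √(ΔE² + ΔN²) = √(68.02² + 482.55²) = 487.32 m.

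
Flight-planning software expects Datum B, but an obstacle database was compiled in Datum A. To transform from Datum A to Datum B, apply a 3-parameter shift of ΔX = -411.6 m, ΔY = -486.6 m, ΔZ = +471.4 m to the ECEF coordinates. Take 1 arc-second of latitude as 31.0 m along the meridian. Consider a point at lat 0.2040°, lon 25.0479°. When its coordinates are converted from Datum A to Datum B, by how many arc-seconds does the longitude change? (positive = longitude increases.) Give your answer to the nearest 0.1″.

Δλ = -8.6″

sin φ = 0.003560, cos φ = 0.999994, sin λ = 0.423376, cos λ = 0.905954.
East component: ΔE = −sin λ·ΔX + cos λ·ΔY = −(0.423376)(-411.6) + (0.905954)(-486.6) = -266.58 m.
1° of latitude spans 3600 × 31.00 = 111600 m; at latitude φ, 1° of longitude spans that × cos φ = 111599.3 m, so Δλ = -266.58 / 111599.3 × 3600 = -8.599″.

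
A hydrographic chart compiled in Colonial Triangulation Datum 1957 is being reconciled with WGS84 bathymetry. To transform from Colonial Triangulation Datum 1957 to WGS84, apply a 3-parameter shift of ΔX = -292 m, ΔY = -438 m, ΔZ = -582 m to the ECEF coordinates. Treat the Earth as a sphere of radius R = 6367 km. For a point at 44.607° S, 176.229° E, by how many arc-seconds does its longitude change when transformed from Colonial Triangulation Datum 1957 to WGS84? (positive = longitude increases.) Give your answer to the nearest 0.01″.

Δλ = 20.76″

sin φ = -0.702240, cos φ = 0.711940, sin λ = 0.065769, cos λ = -0.997835.
East component: ΔE = −sin λ·ΔX + cos λ·ΔY = −(0.065769)(-292) + (-0.997835)(-438) = 456.26 m.
1° of latitude spans πR/180 = 111125 m; at latitude φ, 1° of longitude spans that × cos φ = 79114.4 m, so Δλ = 456.26 / 79114.4 × 3600 = 20.761″.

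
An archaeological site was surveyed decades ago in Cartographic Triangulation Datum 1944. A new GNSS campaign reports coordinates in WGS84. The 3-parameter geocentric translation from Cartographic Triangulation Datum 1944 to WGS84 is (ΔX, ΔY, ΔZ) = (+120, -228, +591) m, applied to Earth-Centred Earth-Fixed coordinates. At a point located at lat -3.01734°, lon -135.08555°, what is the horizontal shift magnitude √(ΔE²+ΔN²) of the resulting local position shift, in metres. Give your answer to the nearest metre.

643 m

The local east axis at (φ, λ) is (−sin λ, cos λ, 0), so ΔE = −sin(-135.08555°)·120 + cos(-135.08555°)·(-228) = 246.19 m.
The local north axis is (−sin φ cos λ, −sin φ sin λ, cos φ), giving ΔN = -4.473 + 8.474 + 590.181 = 594.18 m.
Horizontal magnitude = √(ΔE² + ΔN²) = √(246.19² + 594.18²) = 643.16 m.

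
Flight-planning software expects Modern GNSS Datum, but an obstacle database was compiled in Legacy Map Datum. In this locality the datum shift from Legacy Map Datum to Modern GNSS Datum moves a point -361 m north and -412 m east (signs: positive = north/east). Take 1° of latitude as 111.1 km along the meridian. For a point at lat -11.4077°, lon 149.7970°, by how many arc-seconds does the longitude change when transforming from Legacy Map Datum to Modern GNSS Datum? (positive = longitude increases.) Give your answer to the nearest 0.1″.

At latitude -11.4077°, cos φ = 0.980245.
1° of longitude at this latitude = 111.1 × cos φ = 108.91 km, so Δλ = -412.0 / 108905.2 = -0.0037831° = -13.619″.

Δλ = -13.6″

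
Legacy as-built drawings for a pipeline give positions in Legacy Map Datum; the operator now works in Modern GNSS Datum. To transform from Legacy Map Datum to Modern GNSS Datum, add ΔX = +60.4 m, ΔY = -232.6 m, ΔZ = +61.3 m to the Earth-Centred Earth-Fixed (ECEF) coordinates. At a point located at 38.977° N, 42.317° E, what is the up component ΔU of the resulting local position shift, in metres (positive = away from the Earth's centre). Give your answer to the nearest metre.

ΔU = -48 m

At φ = 38.977°, λ = 42.317°: sin φ = 0.629008, cos φ = 0.777399, sin λ = 0.673232, cos λ = 0.739431.
ΔU = cos φ cos λ·ΔX + cos φ sin λ·ΔY + sin φ·ΔZ = (0.777399)(0.739431)(60.4) + (0.777399)(0.673232)(-232.6) + (0.629008)(61.3) = -48.46 m.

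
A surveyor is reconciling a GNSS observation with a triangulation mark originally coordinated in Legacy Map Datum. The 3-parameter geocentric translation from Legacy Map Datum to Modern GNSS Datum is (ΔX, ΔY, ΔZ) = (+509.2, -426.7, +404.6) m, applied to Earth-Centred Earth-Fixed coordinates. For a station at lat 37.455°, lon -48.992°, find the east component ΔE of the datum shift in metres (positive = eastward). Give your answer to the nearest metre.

ΔE = 104 m

The local east axis at (φ, λ) is (−sin λ, cos λ, 0), so ΔE = −sin(-48.992°)·509.2 + cos(-48.992°)·(-426.7) = 104.27 m.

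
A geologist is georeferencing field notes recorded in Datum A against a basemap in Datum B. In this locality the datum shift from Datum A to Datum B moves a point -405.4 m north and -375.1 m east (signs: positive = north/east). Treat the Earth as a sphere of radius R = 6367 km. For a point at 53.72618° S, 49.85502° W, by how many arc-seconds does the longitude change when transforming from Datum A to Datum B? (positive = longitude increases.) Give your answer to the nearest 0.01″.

At latitude -53.72618°, cos φ = 0.591645.
One radian of longitude at latitude φ spans R cos φ, so Δλ = ΔE / (R cos φ) = -375.1 / (6367000 × 0.591645) = -9.9575e-05 rad = -20.539″.

Δλ = -20.54″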